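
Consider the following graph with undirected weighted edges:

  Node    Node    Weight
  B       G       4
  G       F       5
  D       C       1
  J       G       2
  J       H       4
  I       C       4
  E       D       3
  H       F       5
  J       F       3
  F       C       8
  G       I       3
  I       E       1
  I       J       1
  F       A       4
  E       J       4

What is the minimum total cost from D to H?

9

Enumerating some paths:
D → C → I → J → H: 1+4+1+4 = 10
D → E → I → J → F → H: 3+1+1+3+5 = 13
D → E → I → J → H: 3+1+1+4 = 9
D → E → J → H: 3+4+4 = 11
Cheapest is D → E → I → J → H at 9.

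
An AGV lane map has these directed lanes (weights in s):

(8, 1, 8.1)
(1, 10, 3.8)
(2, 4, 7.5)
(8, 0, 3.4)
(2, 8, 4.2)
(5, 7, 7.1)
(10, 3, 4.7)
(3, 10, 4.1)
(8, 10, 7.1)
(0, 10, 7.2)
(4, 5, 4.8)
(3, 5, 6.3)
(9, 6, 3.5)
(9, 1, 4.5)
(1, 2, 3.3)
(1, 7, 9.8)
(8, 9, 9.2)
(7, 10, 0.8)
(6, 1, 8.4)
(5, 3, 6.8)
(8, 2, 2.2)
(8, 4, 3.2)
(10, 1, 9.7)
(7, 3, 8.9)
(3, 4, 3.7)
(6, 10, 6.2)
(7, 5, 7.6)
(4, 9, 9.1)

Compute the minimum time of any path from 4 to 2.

16.9 s

Compare a few routes:
4–9–6–1–2: 9.1+3.5+8.4+3.3 = 24.3
4–9–1–2: 9.1+4.5+3.3 = 16.9
Cheapest is 4–9–1–2 at 16.9 s.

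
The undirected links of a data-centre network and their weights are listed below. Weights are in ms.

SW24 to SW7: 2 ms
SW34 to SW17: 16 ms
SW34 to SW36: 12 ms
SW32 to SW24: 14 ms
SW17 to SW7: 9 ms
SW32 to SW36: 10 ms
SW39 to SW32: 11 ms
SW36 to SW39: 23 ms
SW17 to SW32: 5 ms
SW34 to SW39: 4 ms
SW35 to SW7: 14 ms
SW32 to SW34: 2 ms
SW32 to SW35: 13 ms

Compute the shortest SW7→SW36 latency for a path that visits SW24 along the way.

Shortest SW7→SW24: SW7 → SW24 = 2
Best SW24 to SW36: SW24 → SW32 → SW36 costing 24
Total via SW24: 2 + 24 = 26 ms.

26 ms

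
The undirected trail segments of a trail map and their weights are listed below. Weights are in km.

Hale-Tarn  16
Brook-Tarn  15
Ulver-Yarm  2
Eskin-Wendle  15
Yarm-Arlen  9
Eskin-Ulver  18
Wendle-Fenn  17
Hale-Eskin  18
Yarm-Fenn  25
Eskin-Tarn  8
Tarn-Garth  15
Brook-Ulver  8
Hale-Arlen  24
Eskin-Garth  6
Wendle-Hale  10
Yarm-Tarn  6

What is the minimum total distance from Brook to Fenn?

35 km

Settle nodes by increasing distance from Brook:
Brook: 0
Ulver: 8  (via Brook)
Yarm: 10  (via Ulver)
Tarn: 15  (via Brook)
Arlen: 19  (via Yarm)
Eskin: 23  (via Tarn)
Garth: 29  (via Eskin)
Hale: 31  (via Tarn)
Fenn: 35  (via Yarm)
Shortest route: Brook–Ulver–Yarm–Fenn = 35 km.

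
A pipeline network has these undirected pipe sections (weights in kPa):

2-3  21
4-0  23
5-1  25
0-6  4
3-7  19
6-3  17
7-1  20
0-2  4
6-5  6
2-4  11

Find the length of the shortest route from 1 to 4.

50 kPa

Candidate routes:
1 - 7 - 3 - 2 - 4: 20+19+21+11 = 71
1 - 5 - 6 - 0 - 4: 25+6+4+23 = 58
1 - 5 - 6 - 0 - 2 - 4: 25+6+4+4+11 = 50
The minimum is 50 kPa via 1 - 5 - 6 - 0 - 2 - 4.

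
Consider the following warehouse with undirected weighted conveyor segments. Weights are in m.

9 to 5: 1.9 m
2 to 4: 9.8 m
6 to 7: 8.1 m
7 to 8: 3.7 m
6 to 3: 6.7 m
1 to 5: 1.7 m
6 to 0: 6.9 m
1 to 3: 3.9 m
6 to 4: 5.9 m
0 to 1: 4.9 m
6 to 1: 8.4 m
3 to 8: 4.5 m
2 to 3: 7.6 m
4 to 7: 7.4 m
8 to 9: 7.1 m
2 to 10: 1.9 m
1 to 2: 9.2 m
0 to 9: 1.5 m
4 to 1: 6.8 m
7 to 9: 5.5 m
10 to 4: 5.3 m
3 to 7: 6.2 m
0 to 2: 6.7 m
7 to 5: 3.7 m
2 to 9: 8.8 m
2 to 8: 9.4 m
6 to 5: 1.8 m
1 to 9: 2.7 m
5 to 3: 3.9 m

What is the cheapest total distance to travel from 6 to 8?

9.2 m

Running Dijkstra from 6:
6: 0
5: 1.8  (via 6)
1: 3.5  (via 5)
9: 3.7  (via 5)
0: 5.2  (via 9)
7: 5.5  (via 5)
3: 5.7  (via 5)
4: 5.9  (via 6)
8: 9.2  (via 7)
Shortest route: 6 → 5 → 7 → 8 = 9.2 m.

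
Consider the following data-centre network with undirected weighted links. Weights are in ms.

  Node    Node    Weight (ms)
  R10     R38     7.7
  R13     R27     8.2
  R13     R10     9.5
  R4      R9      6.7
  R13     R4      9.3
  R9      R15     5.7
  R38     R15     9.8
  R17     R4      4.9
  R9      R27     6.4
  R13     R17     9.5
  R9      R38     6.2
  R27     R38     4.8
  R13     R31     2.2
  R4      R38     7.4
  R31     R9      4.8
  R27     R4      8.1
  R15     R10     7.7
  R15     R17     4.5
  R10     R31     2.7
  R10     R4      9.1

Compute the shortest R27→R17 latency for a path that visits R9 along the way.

16.6 ms

Best R27 to R9: R27 → R9 costing 6.4
Shortest R9→R17: R9 → R15 → R17 = 10.2
Total via R9: 6.4 + 10.2 = 16.6 ms.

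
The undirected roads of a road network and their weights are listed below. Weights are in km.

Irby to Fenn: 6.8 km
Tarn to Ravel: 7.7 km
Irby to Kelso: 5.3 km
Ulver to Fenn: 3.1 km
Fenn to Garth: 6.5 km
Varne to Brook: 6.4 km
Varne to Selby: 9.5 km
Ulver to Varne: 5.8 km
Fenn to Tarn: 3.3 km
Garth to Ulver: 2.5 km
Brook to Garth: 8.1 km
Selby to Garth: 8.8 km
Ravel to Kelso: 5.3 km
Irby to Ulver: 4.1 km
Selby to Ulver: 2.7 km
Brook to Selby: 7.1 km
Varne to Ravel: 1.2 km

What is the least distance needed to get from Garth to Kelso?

Enumerating some paths:
Garth → Fenn → Irby → Kelso: 6.5+6.8+5.3 = 18.6
Garth → Ulver → Irby → Kelso: 2.5+4.1+5.3 = 11.9
Garth → Ulver → Fenn → Irby → Kelso: 2.5+3.1+6.8+5.3 = 17.7
Garth → Ulver → Varne → Ravel → Kelso: 2.5+5.8+1.2+5.3 = 14.8
Cheapest is Garth → Ulver → Irby → Kelso at 11.9 km.

11.9 km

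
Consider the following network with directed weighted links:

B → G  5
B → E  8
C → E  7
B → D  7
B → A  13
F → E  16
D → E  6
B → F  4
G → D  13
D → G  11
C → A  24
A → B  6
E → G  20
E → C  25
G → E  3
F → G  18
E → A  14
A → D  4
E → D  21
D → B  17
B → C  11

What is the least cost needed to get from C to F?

Compare a few routes:
C - A - B - F: 24+6+4 = 34
C - E - A - B - F: 7+14+6+4 = 31
C - E - A - D - B - F: 7+14+4+17+4 = 46
C - A - D - B - F: 24+4+17+4 = 49
The minimum is 31 via C - E - A - B - F.

31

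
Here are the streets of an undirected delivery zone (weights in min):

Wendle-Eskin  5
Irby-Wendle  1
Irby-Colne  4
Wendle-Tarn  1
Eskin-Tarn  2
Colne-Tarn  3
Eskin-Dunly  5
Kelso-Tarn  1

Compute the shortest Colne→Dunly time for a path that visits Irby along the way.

Best Colne to Irby: Colne–Irby costing 4
Shortest Irby→Dunly: Irby–Wendle–Tarn–Eskin–Dunly = 9
Total via Irby: 4 + 9 = 13 min.

13 min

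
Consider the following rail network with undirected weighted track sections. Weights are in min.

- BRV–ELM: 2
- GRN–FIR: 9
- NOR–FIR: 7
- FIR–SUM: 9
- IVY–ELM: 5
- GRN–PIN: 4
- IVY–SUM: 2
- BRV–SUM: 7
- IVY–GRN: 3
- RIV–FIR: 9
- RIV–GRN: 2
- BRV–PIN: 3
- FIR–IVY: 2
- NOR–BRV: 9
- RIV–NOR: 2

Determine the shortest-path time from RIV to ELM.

Running Dijkstra from RIV:
RIV: 0
NOR: 2  (via RIV)
GRN: 2  (via RIV)
IVY: 5  (via GRN)
PIN: 6  (via GRN)
SUM: 7  (via IVY)
FIR: 7  (via IVY)
BRV: 9  (via PIN)
ELM: 10  (via IVY)
Shortest route: RIV → GRN → IVY → ELM = 10 min.

10 min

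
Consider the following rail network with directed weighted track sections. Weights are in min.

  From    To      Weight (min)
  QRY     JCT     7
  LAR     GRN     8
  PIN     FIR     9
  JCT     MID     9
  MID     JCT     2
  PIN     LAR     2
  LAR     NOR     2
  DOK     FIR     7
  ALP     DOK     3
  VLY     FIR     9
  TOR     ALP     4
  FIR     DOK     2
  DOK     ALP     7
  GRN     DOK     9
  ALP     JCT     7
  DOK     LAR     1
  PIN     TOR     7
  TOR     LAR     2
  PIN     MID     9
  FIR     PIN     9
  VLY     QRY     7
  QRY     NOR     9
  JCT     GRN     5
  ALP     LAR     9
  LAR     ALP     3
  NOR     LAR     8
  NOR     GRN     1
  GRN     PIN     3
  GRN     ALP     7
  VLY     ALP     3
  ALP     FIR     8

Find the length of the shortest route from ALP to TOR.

Enumerating some paths:
ALP - DOK - LAR - GRN - PIN - TOR: 3+1+8+3+7 = 22
ALP - LAR - NOR - GRN - PIN - TOR: 9+2+1+3+7 = 22
ALP - DOK - LAR - NOR - GRN - PIN - TOR: 3+1+2+1+3+7 = 17
The minimum is 17 min via ALP - DOK - LAR - NOR - GRN - PIN - TOR.

17 min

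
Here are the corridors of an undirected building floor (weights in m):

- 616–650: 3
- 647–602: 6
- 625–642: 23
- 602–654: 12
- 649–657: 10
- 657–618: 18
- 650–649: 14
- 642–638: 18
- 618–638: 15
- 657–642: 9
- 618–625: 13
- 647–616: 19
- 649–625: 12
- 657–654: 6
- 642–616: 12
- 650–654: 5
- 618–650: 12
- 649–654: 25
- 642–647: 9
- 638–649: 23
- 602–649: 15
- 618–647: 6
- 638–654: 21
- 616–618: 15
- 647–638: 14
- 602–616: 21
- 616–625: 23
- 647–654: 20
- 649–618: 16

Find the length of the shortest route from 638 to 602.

20 m

Compare a few routes:
638 - 647 - 602: 14+6 = 20
638 - 618 - 647 - 602: 15+6+6 = 27
Cheapest is 638 - 647 - 602 at 20 m.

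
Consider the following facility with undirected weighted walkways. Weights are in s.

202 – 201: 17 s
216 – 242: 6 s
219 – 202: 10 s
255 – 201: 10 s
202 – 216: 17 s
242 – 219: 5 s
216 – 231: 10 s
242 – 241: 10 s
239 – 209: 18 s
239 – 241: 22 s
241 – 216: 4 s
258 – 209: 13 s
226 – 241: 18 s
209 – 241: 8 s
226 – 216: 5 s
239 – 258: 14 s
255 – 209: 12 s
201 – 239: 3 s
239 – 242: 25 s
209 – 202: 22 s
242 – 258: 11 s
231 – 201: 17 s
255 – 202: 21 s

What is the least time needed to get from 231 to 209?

22 s

Candidate routes:
231 - 201 - 255 - 209: 17+10+12 = 39
231 - 216 - 241 - 209: 10+4+8 = 22
231 - 216 - 242 - 241 - 209: 10+6+10+8 = 34
231 - 201 - 239 - 209: 17+3+18 = 38
The minimum is 22 s via 231 - 216 - 241 - 209.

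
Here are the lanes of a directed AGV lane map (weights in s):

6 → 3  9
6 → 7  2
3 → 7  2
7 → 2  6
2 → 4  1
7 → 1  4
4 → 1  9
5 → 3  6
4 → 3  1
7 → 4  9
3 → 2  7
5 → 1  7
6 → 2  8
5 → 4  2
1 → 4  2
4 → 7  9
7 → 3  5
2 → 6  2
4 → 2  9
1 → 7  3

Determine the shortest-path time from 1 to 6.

Compare a few routes:
1 → 7 → 2 → 6: 3+6+2 = 11
1 → 4 → 3 → 2 → 6: 2+1+7+2 = 12
Cheapest is 1 → 7 → 2 → 6 at 11 s.

11 s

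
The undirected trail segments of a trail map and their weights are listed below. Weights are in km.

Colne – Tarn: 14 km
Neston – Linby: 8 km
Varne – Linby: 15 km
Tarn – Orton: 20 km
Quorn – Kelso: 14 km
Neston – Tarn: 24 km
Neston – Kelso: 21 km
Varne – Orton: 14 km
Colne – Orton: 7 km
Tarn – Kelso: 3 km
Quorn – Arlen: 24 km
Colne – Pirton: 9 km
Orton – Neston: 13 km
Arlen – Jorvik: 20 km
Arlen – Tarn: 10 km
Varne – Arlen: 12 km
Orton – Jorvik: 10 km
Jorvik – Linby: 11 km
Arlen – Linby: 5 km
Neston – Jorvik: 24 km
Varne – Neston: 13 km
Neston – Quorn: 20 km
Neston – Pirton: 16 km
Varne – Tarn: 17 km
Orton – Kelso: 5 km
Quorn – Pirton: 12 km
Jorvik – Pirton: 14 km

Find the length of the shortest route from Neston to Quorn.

20 km

Running Dijkstra from Neston:
Neston: 0
Linby: 8  (via Neston)
Arlen: 13  (via Linby)
Orton: 13  (via Neston)
Varne: 13  (via Neston)
Pirton: 16  (via Neston)
Kelso: 18  (via Orton)
Jorvik: 19  (via Linby)
Colne: 20  (via Orton)
Quorn: 20  (via Neston)
Shortest route: Neston–Quorn = 20 km.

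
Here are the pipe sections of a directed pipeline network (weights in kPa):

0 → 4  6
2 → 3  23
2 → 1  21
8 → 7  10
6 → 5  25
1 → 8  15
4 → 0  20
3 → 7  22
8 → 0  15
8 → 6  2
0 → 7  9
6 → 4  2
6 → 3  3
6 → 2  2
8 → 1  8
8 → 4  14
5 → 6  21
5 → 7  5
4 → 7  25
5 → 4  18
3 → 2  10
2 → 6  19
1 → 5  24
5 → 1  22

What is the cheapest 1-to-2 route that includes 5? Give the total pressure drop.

47 kPa

Shortest 1→5: 1–5 = 24
Shortest 5→2: 5–6–2 = 23
Total via 5: 24 + 23 = 47 kPa.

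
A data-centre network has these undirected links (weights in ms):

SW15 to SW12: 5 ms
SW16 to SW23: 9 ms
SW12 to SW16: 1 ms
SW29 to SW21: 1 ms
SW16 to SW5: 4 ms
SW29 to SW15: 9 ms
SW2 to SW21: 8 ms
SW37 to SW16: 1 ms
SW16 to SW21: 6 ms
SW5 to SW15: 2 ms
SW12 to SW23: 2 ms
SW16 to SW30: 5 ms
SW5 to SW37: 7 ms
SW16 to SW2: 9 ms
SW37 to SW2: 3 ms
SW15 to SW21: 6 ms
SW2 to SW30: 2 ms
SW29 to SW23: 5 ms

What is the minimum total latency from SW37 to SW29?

8 ms

Shortest distances from SW37:
SW37: 0
SW16: 1  (via SW37)
SW12: 2  (via SW16)
SW2: 3  (via SW37)
SW23: 4  (via SW12)
SW30: 5  (via SW2)
SW5: 5  (via SW16)
SW21: 7  (via SW16)
SW15: 7  (via SW12)
SW29: 8  (via SW21)
Shortest route: SW37 → SW16 → SW21 → SW29 = 8 ms.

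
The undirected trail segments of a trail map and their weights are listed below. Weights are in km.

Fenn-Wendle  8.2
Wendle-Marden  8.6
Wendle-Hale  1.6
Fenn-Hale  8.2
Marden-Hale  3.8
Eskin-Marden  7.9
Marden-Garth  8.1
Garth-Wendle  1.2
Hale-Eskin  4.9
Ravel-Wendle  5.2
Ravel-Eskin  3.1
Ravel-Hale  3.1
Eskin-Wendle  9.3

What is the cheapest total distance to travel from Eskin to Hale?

4.9 km

Shortest distances from Eskin:
Eskin: 0
Ravel: 3.1  (via Eskin)
Hale: 4.9  (via Eskin)
Shortest route: Eskin → Hale = 4.9 km.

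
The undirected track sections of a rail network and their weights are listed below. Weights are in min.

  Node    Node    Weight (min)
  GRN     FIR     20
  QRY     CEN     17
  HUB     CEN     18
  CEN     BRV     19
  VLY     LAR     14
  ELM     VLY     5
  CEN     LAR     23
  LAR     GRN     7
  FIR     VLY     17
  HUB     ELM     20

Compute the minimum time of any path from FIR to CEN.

Settle nodes by increasing distance from FIR:
FIR: 0
VLY: 17  (via FIR)
GRN: 20  (via FIR)
ELM: 22  (via VLY)
LAR: 27  (via GRN)
HUB: 42  (via ELM)
CEN: 50  (via LAR)
Shortest route: FIR → GRN → LAR → CEN = 50 min.

50 min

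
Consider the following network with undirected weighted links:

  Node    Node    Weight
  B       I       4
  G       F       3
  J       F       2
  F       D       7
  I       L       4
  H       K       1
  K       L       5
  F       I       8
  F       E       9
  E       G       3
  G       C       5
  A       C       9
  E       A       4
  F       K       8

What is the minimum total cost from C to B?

20

Settle nodes by increasing distance from C:
C: 0
G: 5  (via C)
E: 8  (via G)
F: 8  (via G)
A: 9  (via C)
J: 10  (via F)
D: 15  (via F)
I: 16  (via F)
K: 16  (via F)
H: 17  (via K)
B: 20  (via I)
Shortest route: C–G–F–I–B = 20.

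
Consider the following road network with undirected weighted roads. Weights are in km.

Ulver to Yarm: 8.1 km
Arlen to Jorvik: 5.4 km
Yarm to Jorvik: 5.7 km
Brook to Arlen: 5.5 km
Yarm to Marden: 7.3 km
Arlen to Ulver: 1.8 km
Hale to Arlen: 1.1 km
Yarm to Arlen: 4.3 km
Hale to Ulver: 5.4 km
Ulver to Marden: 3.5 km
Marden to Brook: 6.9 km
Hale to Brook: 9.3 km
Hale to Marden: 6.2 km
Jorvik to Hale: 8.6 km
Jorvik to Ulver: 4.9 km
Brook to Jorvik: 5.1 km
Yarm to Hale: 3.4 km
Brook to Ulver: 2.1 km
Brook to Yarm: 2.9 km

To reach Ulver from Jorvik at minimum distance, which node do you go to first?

Candidate routes:
Jorvik–Arlen–Ulver: 5.4+1.8 = 7.2
Jorvik–Ulver: 4.9 = 4.9
Cheapest is Jorvik–Ulver at 4.9 km.
So from Jorvik the first move is to Ulver.

Ulver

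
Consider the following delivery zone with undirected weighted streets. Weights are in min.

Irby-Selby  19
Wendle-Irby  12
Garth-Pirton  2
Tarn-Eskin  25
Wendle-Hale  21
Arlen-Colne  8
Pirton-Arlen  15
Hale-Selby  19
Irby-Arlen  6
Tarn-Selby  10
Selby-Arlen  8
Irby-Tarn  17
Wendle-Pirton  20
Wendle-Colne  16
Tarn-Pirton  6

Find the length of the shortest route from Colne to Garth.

25 min

Enumerating some paths:
Colne–Arlen–Irby–Tarn–Pirton–Garth: 8+6+17+6+2 = 39
Colne–Wendle–Pirton–Garth: 16+20+2 = 38
Colne–Arlen–Selby–Tarn–Pirton–Garth: 8+8+10+6+2 = 34
Colne–Arlen–Pirton–Garth: 8+15+2 = 25
Cheapest is Colne–Arlen–Pirton–Garth at 25 min.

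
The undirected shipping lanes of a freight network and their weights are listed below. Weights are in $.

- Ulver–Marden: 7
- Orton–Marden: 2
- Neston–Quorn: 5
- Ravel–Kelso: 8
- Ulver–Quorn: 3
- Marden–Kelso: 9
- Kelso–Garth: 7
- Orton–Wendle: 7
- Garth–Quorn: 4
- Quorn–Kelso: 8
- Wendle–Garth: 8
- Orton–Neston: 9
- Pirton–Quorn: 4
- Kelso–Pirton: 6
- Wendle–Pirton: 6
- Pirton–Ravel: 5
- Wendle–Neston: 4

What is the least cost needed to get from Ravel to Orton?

Shortest distances from Ravel:
Ravel: 0
Pirton: 5  (via Ravel)
Kelso: 8  (via Ravel)
Quorn: 9  (via Pirton)
Wendle: 11  (via Pirton)
Ulver: 12  (via Quorn)
Garth: 13  (via Quorn)
Neston: 14  (via Quorn)
Marden: 17  (via Kelso)
Orton: 18  (via Wendle)
Shortest route: Ravel–Pirton–Wendle–Orton = $18.

$18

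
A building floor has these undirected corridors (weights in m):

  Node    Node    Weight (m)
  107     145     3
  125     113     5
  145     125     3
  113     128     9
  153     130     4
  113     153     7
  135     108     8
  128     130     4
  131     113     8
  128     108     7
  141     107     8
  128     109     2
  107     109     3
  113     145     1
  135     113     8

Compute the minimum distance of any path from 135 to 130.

Compare a few routes:
135 → 113 → 145 → 107 → 109 → 128 → 130: 8+1+3+3+2+4 = 21
135 → 113 → 128 → 130: 8+9+4 = 21
135 → 113 → 125 → 145 → 107 → 109 → 128 → 130: 8+5+3+3+3+2+4 = 28
135 → 113 → 153 → 130: 8+7+4 = 19
Cheapest is 135 → 113 → 153 → 130 at 19 m.

19 m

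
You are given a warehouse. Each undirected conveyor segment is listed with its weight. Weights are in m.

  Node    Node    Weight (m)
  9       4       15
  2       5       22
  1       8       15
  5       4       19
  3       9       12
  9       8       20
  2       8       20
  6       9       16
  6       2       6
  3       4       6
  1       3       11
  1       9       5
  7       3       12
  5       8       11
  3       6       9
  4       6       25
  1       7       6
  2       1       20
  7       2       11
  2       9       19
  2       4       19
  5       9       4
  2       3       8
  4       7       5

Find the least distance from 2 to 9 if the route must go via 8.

Shortest 2→8: 2–8 = 20
Best 8 to 9: 8–5–9 costing 15
Total via 8: 20 + 15 = 35 m.

35 m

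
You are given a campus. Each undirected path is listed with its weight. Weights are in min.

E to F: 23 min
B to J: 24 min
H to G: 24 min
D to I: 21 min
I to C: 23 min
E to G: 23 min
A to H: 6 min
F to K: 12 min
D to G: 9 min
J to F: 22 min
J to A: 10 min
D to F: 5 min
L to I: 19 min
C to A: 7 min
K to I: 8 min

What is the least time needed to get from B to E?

Running Dijkstra from B:
B: 0
J: 24  (via B)
A: 34  (via J)
H: 40  (via A)
C: 41  (via A)
F: 46  (via J)
D: 51  (via F)
K: 58  (via F)
G: 60  (via D)
I: 64  (via C)
E: 69  (via F)
Shortest route: B → J → F → E = 69 min.

69 min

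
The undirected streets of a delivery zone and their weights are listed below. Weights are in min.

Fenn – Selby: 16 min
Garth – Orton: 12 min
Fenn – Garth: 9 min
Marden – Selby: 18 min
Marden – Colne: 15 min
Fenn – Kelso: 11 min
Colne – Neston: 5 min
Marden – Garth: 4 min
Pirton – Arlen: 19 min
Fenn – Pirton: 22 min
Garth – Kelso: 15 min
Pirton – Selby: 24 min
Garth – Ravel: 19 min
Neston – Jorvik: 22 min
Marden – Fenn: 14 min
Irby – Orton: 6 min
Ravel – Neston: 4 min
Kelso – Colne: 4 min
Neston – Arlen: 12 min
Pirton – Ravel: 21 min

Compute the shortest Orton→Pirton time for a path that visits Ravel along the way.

52 min

Best Orton to Ravel: Orton–Garth–Ravel costing 31
Best Ravel to Pirton: Ravel–Pirton costing 21
Total via Ravel: 31 + 21 = 52 min.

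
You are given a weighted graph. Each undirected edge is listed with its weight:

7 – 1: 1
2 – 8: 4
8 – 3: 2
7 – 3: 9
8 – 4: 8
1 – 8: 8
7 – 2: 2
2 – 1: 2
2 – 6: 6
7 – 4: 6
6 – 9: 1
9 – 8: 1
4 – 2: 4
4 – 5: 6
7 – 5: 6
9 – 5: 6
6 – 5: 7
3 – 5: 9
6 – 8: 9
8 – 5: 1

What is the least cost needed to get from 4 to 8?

Shortest distances from 4:
4: 0
2: 4  (via 4)
1: 6  (via 2)
5: 6  (via 4)
7: 6  (via 4)
8: 7  (via 5)
Shortest route: 4–5–8 = 7.

7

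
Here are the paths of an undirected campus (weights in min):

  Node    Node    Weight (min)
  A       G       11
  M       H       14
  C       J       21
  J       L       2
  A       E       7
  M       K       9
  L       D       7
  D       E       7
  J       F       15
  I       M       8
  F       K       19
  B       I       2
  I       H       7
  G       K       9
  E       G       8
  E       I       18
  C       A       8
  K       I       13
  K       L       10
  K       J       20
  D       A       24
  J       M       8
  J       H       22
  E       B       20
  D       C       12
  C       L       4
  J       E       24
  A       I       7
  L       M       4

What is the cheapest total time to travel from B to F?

31 min

Running Dijkstra from B:
B: 0
I: 2  (via B)
A: 9  (via I)
H: 9  (via I)
M: 10  (via I)
L: 14  (via M)
K: 15  (via I)
E: 16  (via A)
J: 16  (via L)
C: 17  (via A)
G: 20  (via A)
D: 21  (via L)
F: 31  (via J)
Shortest route: B → I → M → L → J → F = 31 min.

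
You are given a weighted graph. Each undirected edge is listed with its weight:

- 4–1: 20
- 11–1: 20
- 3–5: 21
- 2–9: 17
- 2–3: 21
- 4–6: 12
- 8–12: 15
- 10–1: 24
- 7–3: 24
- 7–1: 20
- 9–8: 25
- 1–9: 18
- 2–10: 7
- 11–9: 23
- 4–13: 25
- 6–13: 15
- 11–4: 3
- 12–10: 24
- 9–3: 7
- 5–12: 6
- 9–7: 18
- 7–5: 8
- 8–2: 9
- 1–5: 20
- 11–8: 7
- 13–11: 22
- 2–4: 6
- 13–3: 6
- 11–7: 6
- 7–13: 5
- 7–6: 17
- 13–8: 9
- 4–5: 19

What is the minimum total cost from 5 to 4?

Shortest distances from 5:
5: 0
12: 6  (via 5)
7: 8  (via 5)
13: 13  (via 7)
11: 14  (via 7)
4: 17  (via 11)
Shortest route: 5 → 7 → 11 → 4 = 17.

17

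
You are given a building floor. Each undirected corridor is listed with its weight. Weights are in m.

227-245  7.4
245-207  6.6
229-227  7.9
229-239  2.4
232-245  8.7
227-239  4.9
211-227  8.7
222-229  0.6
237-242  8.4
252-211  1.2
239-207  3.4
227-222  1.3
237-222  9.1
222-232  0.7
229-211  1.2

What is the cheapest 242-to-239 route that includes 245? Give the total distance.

Best 242 to 245: 242–237–222–227–245 costing 26.2
Best 245 to 239: 245–207–239 costing 10
Total via 245: 26.2 + 10 = 36.2 m.

36.2 m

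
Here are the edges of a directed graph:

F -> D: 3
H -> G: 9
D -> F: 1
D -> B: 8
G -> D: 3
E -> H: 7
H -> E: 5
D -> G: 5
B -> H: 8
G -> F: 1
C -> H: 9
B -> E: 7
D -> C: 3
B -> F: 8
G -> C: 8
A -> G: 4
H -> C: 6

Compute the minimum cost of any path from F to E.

Settle nodes by increasing distance from F:
F: 0
D: 3  (via F)
C: 6  (via D)
G: 8  (via D)
B: 11  (via D)
H: 15  (via C)
E: 18  (via B)
Shortest route: F–D–B–E = 18.

18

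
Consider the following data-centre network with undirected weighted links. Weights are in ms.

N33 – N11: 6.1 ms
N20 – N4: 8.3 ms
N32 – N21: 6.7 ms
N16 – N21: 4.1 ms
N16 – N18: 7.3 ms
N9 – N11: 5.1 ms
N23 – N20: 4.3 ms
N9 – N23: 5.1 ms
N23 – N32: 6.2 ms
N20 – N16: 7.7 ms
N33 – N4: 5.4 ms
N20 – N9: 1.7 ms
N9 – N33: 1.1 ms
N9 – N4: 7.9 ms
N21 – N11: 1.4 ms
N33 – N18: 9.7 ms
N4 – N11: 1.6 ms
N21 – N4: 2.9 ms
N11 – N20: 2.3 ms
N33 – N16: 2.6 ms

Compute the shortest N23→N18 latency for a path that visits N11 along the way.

Best N23 to N11: N23–N20–N11 costing 6.6
Best N11 to N18: N11–N21–N16–N18 costing 12.8
Total via N11: 6.6 + 12.8 = 19.4 ms.

19.4 ms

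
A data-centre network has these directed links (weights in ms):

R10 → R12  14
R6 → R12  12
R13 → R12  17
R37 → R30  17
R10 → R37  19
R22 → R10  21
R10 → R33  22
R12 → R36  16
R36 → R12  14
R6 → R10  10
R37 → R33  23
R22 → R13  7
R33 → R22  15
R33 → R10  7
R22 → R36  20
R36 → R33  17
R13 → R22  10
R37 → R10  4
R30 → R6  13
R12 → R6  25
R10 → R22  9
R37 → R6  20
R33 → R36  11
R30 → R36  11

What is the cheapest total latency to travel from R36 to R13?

39 ms

Compare a few routes:
R36 - R33 - R10 - R22 - R13: 17+7+9+7 = 40
R36 - R33 - R22 - R13: 17+15+7 = 39
The minimum is 39 ms via R36 - R33 - R22 - R13.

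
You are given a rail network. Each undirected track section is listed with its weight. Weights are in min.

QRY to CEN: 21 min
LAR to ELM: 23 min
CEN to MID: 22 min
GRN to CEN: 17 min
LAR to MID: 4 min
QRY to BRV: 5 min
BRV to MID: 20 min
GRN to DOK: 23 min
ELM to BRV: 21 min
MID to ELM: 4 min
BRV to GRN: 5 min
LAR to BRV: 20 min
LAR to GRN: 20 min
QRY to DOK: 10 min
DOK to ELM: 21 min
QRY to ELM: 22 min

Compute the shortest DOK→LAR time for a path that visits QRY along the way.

35 min

Best DOK to QRY: DOK → QRY costing 10
Best QRY to LAR: QRY → BRV → LAR costing 25
Total via QRY: 10 + 25 = 35 min.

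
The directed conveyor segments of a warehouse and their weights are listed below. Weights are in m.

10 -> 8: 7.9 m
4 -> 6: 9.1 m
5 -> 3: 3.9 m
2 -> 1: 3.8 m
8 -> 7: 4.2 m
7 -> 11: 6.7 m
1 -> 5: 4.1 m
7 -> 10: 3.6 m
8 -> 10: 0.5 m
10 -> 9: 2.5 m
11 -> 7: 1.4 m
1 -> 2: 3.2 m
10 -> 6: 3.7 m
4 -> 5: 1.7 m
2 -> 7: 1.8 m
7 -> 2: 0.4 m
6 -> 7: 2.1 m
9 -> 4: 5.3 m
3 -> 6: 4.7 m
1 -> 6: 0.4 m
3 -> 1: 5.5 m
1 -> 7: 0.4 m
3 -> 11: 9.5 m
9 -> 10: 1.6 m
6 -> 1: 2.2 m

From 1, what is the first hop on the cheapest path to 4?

Compare a few routes:
1 - 5 - 3 - 6 - 7 - 10 - 9 - 4: 4.1+3.9+4.7+2.1+3.6+2.5+5.3 = 26.2
1 - 2 - 7 - 10 - 9 - 4: 3.2+1.8+3.6+2.5+5.3 = 16.4
1 - 7 - 10 - 9 - 4: 0.4+3.6+2.5+5.3 = 11.8
1 - 6 - 7 - 10 - 9 - 4: 0.4+2.1+3.6+2.5+5.3 = 13.9
Cheapest is 1 - 7 - 10 - 9 - 4 at 11.8 m.
So from 1 the first move is to 7.

7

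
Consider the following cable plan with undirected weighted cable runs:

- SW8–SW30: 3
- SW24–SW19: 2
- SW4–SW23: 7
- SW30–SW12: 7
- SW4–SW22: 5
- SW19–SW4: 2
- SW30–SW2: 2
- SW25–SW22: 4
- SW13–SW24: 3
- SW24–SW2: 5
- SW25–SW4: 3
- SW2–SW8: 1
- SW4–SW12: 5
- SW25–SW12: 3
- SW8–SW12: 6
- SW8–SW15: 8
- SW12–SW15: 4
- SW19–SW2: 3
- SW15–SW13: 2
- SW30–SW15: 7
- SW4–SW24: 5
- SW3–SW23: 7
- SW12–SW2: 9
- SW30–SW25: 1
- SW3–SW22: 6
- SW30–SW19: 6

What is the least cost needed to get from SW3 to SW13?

Shortest distances from SW3:
SW3: 0
SW22: 6  (via SW3)
SW23: 7  (via SW3)
SW25: 10  (via SW22)
SW4: 11  (via SW22)
SW30: 11  (via SW25)
SW2: 13  (via SW30)
SW19: 13  (via SW4)
SW12: 13  (via SW25)
SW8: 14  (via SW30)
SW24: 15  (via SW19)
SW15: 17  (via SW12)
SW13: 18  (via SW24)
Shortest route: SW3–SW22–SW4–SW19–SW24–SW13 = 18.

18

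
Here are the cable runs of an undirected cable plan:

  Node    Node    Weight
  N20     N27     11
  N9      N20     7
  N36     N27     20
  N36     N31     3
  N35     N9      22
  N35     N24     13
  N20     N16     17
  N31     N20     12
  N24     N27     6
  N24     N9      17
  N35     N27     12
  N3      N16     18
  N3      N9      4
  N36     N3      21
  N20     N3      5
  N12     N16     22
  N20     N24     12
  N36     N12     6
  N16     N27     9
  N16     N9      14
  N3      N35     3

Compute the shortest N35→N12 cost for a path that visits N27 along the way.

38

Shortest N35→N27: N35 → N27 = 12
Best N27 to N12: N27 → N36 → N12 costing 26
Total via N27: 12 + 26 = 38.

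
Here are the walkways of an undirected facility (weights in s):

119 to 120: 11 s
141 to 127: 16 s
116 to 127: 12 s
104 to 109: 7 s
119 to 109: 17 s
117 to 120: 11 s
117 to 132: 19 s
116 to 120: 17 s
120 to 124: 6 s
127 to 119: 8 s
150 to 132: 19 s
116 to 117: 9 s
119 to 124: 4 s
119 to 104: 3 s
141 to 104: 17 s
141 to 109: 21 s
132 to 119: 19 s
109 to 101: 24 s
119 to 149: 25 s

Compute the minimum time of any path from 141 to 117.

37 s

Candidate routes:
141 - 127 - 116 - 117: 16+12+9 = 37
141 - 104 - 119 - 120 - 117: 17+3+11+11 = 42
141 - 104 - 119 - 124 - 120 - 117: 17+3+4+6+11 = 41
141 - 127 - 119 - 124 - 120 - 117: 16+8+4+6+11 = 45
Cheapest is 141 - 127 - 116 - 117 at 37 s.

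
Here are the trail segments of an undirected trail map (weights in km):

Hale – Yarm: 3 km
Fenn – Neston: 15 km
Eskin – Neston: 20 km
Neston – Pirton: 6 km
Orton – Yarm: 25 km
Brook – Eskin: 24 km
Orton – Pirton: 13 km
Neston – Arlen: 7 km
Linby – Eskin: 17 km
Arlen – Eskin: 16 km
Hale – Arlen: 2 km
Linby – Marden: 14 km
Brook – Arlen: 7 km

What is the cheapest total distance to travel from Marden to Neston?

Enumerating some paths:
Marden - Linby - Eskin - Brook - Arlen - Neston: 14+17+24+7+7 = 69
Marden - Linby - Eskin - Neston: 14+17+20 = 51
Marden - Linby - Eskin - Arlen - Hale - Yarm - Orton - Pirton - Neston: 14+17+16+2+3+25+13+6 = 96
Marden - Linby - Eskin - Arlen - Neston: 14+17+16+7 = 54
The minimum is 51 km via Marden - Linby - Eskin - Neston.

51 km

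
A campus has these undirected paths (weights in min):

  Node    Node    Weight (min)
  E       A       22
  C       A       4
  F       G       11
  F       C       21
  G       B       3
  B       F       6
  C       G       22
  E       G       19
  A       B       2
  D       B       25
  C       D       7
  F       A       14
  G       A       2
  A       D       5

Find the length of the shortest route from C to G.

Shortest distances from C:
C: 0
A: 4  (via C)
B: 6  (via A)
G: 6  (via A)
Shortest route: C–A–G = 6 min.

6 min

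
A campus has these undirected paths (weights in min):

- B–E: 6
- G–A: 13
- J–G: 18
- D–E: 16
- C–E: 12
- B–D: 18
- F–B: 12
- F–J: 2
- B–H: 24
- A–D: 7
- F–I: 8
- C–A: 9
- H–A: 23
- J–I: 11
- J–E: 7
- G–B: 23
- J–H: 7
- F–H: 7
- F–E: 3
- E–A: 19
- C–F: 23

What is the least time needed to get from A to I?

30 min

Compare a few routes:
A–E–F–I: 19+3+8 = 30
A–E–F–J–I: 19+3+2+11 = 35
A–D–E–F–I: 7+16+3+8 = 34
A–C–E–F–I: 9+12+3+8 = 32
Cheapest is A–E–F–I at 30 min.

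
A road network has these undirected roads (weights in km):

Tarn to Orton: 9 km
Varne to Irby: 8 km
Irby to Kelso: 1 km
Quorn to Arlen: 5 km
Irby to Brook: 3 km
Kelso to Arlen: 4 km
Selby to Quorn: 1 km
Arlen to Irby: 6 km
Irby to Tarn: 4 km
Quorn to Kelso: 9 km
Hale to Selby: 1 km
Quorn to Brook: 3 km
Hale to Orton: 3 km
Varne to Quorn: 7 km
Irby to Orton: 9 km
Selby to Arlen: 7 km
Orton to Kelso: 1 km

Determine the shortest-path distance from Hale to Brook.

5 km

Running Dijkstra from Hale:
Hale: 0
Selby: 1  (via Hale)
Quorn: 2  (via Selby)
Orton: 3  (via Hale)
Kelso: 4  (via Orton)
Brook: 5  (via Quorn)
Shortest route: Hale–Selby–Quorn–Brook = 5 km.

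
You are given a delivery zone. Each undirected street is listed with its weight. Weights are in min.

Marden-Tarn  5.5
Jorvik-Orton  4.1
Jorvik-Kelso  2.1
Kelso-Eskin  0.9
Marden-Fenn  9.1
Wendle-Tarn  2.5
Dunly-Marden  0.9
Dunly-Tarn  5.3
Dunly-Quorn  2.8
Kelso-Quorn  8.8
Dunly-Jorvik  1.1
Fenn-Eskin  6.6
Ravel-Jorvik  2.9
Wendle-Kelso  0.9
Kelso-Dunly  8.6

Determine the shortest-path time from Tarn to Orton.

Enumerating some paths:
Tarn - Wendle - Kelso - Dunly - Jorvik - Orton: 2.5+0.9+8.6+1.1+4.1 = 17.2
Tarn - Marden - Dunly - Jorvik - Orton: 5.5+0.9+1.1+4.1 = 11.6
Tarn - Dunly - Jorvik - Orton: 5.3+1.1+4.1 = 10.5
Tarn - Wendle - Kelso - Jorvik - Orton: 2.5+0.9+2.1+4.1 = 9.6
The minimum is 9.6 min via Tarn - Wendle - Kelso - Jorvik - Orton.

9.6 min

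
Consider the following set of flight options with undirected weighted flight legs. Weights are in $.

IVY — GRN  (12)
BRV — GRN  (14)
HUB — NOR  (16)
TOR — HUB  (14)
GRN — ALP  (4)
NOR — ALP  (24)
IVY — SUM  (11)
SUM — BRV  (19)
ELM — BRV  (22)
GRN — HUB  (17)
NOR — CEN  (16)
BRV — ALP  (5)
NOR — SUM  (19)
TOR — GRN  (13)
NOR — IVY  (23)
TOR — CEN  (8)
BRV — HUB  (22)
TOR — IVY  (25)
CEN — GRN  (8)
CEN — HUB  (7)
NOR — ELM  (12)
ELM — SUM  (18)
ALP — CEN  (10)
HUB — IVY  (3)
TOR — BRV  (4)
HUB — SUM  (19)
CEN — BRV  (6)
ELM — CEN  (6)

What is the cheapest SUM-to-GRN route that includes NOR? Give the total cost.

Shortest SUM→NOR: SUM–NOR = 19
Shortest NOR→GRN: NOR–CEN–GRN = 24
Total via NOR: 19 + 24 = $43.

$43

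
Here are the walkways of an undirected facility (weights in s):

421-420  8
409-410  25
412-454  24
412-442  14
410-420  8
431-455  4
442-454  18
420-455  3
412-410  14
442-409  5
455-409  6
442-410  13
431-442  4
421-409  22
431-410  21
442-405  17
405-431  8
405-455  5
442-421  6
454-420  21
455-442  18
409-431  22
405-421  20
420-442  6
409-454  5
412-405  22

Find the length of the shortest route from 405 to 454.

Enumerating some paths:
405–455–409–454: 5+6+5 = 16
405–431–455–409–454: 8+4+6+5 = 23
405–431–442–409–454: 8+4+5+5 = 22
405–455–431–442–409–454: 5+4+4+5+5 = 23
Cheapest is 405–455–409–454 at 16 s.

16 s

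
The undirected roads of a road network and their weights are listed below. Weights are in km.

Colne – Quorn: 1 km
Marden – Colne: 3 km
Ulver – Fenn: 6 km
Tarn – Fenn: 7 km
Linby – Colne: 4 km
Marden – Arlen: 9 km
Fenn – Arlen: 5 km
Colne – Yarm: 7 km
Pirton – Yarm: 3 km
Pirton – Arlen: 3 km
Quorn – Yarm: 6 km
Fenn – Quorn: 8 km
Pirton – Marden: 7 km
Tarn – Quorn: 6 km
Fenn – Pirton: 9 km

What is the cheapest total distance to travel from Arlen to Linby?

16 km

Enumerating some paths:
Arlen–Marden–Colne–Linby: 9+3+4 = 16
Arlen–Pirton–Marden–Colne–Linby: 3+7+3+4 = 17
The minimum is 16 km via Arlen–Marden–Colne–Linby.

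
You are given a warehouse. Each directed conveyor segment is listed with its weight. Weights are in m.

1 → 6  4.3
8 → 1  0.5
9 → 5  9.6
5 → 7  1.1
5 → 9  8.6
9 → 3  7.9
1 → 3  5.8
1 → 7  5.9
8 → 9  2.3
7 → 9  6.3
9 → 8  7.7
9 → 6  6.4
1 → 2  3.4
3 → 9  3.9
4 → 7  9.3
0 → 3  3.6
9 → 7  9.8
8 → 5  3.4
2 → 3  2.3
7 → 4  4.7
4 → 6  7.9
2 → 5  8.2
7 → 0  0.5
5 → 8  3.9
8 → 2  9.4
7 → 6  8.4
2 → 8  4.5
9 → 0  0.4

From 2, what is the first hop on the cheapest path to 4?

Compare a few routes:
2–8–1–7–4: 4.5+0.5+5.9+4.7 = 15.6
2–5–7–4: 8.2+1.1+4.7 = 14
2–8–5–7–4: 4.5+3.4+1.1+4.7 = 13.7
Cheapest is 2–8–5–7–4 at 13.7 m.
So from 2 the first move is to 8.

8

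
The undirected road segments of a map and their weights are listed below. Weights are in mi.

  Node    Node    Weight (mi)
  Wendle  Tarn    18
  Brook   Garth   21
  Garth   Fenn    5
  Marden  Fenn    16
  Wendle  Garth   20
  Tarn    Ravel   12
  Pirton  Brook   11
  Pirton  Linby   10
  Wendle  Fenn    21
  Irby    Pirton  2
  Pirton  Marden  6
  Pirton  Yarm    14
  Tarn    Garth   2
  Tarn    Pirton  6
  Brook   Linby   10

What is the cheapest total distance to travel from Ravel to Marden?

Running Dijkstra from Ravel:
Ravel: 0
Tarn: 12  (via Ravel)
Garth: 14  (via Tarn)
Pirton: 18  (via Tarn)
Fenn: 19  (via Garth)
Irby: 20  (via Pirton)
Marden: 24  (via Pirton)
Shortest route: Ravel–Tarn–Pirton–Marden = 24 mi.

24 mi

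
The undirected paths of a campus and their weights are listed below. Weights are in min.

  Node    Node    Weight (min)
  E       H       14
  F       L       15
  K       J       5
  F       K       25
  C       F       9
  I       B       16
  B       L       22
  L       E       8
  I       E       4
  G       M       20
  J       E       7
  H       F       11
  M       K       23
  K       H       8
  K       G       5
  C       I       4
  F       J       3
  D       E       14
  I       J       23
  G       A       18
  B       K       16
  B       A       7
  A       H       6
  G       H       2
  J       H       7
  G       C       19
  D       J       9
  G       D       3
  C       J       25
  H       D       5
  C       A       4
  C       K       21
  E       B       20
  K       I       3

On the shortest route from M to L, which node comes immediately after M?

Candidate routes:
M - K - J - E - L: 23+5+7+8 = 43
M - K - I - E - L: 23+3+4+8 = 38
M - G - K - I - E - L: 20+5+3+4+8 = 40
Cheapest is M - K - I - E - L at 38 min.
So from M the first move is to K.

K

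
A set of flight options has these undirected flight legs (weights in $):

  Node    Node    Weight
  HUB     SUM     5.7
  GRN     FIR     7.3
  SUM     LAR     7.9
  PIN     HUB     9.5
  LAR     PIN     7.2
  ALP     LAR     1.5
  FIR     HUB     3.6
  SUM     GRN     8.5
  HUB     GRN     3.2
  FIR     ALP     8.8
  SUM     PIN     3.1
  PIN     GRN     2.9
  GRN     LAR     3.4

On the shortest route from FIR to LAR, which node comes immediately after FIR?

Candidate routes:
FIR–HUB–GRN–LAR: 3.6+3.2+3.4 = 10.2
FIR–ALP–LAR: 8.8+1.5 = 10.3
FIR–GRN–LAR: 7.3+3.4 = 10.7
Cheapest is FIR–HUB–GRN–LAR at $10.2.
So from FIR the first move is to HUB.

HUB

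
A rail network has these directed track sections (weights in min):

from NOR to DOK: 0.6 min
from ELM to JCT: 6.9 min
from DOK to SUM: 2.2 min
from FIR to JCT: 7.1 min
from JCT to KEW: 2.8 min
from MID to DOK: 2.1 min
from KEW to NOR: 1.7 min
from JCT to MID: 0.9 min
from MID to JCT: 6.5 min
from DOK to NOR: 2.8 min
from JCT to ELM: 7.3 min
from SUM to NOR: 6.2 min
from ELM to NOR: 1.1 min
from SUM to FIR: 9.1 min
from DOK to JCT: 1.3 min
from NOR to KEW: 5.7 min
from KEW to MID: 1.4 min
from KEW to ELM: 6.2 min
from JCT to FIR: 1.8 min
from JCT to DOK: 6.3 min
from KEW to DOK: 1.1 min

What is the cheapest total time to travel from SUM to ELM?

Settle nodes by increasing distance from SUM:
SUM: 0
NOR: 6.2  (via SUM)
DOK: 6.8  (via NOR)
JCT: 8.1  (via DOK)
MID: 9  (via JCT)
FIR: 9.1  (via SUM)
KEW: 10.9  (via JCT)
ELM: 15.4  (via JCT)
Shortest route: SUM–NOR–DOK–JCT–ELM = 15.4 min.

15.4 min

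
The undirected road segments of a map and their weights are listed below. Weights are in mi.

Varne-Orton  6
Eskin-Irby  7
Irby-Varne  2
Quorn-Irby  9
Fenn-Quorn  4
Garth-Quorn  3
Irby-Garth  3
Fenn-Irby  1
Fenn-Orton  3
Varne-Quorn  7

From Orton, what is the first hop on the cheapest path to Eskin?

Compare a few routes:
Orton → Varne → Irby → Eskin: 6+2+7 = 15
Orton → Fenn → Irby → Eskin: 3+1+7 = 11
Orton → Fenn → Quorn → Garth → Irby → Eskin: 3+4+3+3+7 = 20
Orton → Fenn → Quorn → Irby → Eskin: 3+4+9+7 = 23
Cheapest is Orton → Fenn → Irby → Eskin at 11 mi.
So from Orton the first move is to Fenn.

Fenn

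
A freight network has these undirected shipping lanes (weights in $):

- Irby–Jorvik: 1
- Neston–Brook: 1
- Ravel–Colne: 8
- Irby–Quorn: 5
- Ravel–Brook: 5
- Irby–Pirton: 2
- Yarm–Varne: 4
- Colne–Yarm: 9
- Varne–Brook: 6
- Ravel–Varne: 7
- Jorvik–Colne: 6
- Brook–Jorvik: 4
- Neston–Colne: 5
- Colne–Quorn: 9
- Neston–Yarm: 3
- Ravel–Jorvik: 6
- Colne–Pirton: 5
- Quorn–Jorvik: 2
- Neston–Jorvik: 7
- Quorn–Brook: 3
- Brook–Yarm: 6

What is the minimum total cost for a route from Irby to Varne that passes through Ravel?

$14

Best Irby to Ravel: Irby–Jorvik–Ravel costing 7
Best Ravel to Varne: Ravel–Varne costing 7
Total via Ravel: 7 + 7 = $14.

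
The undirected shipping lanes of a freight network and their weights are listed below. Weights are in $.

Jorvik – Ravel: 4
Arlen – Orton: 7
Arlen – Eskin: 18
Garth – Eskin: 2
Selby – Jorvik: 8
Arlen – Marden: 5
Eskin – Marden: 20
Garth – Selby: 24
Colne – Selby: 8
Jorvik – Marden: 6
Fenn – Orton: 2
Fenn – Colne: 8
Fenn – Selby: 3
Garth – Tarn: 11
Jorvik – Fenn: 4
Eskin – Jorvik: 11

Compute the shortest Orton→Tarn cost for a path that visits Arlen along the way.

$38

Best Orton to Arlen: Orton → Arlen costing 7
Shortest Arlen→Tarn: Arlen → Eskin → Garth → Tarn = 31
Total via Arlen: 7 + 31 = $38.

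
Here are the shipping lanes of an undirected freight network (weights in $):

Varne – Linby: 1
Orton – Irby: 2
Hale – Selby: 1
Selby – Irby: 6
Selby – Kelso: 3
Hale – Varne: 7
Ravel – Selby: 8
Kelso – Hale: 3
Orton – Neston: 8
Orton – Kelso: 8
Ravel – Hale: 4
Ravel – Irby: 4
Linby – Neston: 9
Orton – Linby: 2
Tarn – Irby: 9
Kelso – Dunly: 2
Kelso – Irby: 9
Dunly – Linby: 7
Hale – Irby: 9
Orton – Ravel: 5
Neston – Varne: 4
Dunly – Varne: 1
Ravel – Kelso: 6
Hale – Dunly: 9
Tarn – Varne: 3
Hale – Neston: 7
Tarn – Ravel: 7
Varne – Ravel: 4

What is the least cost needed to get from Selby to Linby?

$7

Running Dijkstra from Selby:
Selby: 0
Hale: 1  (via Selby)
Kelso: 3  (via Selby)
Dunly: 5  (via Kelso)
Ravel: 5  (via Hale)
Varne: 6  (via Dunly)
Irby: 6  (via Selby)
Linby: 7  (via Varne)
Shortest route: Selby → Kelso → Dunly → Varne → Linby = $7.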